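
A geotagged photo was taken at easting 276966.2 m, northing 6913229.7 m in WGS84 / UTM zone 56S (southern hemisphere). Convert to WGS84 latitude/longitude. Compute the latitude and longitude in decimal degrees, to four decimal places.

lat -27.8872°, lon 150.7343°

Zone 56S: λ₀ = 153°, k₀ = 0.9996, false easting 500000 m, false northing 10000000 m.
Meridian distance M = (N − FN)/k₀ = -3088005.5 m.
Inverse transverse Mercator on WGS84 gives φ = -27.88719955°, λ = 150.73430013°.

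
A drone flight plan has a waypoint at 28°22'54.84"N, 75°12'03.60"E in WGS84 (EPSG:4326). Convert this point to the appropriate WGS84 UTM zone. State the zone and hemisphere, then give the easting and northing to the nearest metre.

Longitude 75.2010° lies in the 6° band [72°, 78°), giving zone 43; latitude is north of the equator, so 43N.
Zone 43 central meridian λ₀ = 6×43 − 183 = 75°; Δλ = +0.2010°.
Transverse Mercator on WGS84 with k₀ = 0.9996 gives E = 519692.737 m, N = 3139524.989 m.

Zone 43N: E 519693 m, N 3139525 m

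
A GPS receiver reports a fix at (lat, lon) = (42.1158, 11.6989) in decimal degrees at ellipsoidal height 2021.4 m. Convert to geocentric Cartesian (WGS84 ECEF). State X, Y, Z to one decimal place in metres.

WGS84: a = 6378137 m, e² = 0.006694380; N(φ) = a/√(1−e²sin²φ) = 6387760.294 m.
X = (N+h)·cosφ·cosλ = 4641419.158 m; Y = (N+h)·cosφ·sinλ = 961098.770 m; Z = (N(1−e²)+h)·sinφ = 4256509.384 m.

X 4641419.2 m, Y 961098.8 m, Z 4256509.4 m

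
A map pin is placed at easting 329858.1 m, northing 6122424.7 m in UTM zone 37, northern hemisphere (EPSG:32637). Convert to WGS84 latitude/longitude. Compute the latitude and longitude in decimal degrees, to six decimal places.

lat 55.219000°, lon 36.325300°

Zone 37N: λ₀ = 39°, k₀ = 0.9996, false easting 500000 m.
Meridian distance M = (N − FN)/k₀ = 6124874.6 m.
Inverse transverse Mercator on WGS84 gives φ = 55.21899970°, λ = 36.32530004°.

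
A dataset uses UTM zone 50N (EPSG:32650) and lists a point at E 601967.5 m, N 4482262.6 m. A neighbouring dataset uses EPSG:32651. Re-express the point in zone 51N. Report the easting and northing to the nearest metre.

UTM 50N → geographic: φ = 40.48479956°, λ = 118.20309999°.
UTM 51N (λ₀ = 123°) forward: E = 93373.250 m, N = 4492632.835 m.

E 93373 m, N 4492633 m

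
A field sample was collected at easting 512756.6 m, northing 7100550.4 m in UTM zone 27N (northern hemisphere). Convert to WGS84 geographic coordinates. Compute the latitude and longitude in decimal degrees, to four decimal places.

lat 64.0315°, lon -20.7389°

Zone 27N: λ₀ = -21°, k₀ = 0.9996, false easting 500000 m.
Meridian distance M = (N − FN)/k₀ = 7103391.8 m.
Inverse transverse Mercator on WGS84 gives φ = 64.03149970°, λ = -20.73889921°.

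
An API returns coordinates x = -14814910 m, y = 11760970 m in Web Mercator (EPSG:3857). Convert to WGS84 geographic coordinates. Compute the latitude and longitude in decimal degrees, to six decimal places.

lat 72.021599°, lon -133.084601°

R = 6378137 m. λ = x/R = -133.08460086°.
φ = 2·arctan(exp(y/R)) − 90° = 2·arctan(6.32146) − 90° = 72.02159927°.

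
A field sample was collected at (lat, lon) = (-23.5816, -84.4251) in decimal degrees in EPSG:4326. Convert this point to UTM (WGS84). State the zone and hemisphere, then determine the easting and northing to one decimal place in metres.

Longitude -84.4251° lies in the 6° band [-90°, -84°), giving zone 16; latitude is south of the equator, so 16S.
Zone 16 central meridian λ₀ = 6×16 − 183 = -87°; Δλ = +2.5749°.
Transverse Mercator on WGS84 with k₀ = 0.9996 gives E = 762796.162 m, N = 7389731.466 m.

Zone 16S: E 762796.2 m, N 7389731.5 m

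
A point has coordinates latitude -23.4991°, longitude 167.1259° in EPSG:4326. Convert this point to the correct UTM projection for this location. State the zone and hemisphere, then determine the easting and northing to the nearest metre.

Zone 58S: E 717090 m, N 7399622 m

Longitude 167.1259° lies in the 6° band [162°, 168°), giving zone 58; latitude is south of the equator, so 58S.
Zone 58 central meridian λ₀ = 6×58 − 183 = 165°; Δλ = +2.1259°.
Transverse Mercator on WGS84 with k₀ = 0.9996 gives E = 717090.452 m, N = 7399621.873 m.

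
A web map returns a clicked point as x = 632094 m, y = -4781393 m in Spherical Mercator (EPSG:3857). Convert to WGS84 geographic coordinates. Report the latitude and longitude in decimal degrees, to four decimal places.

lat -39.4157°, lon 5.6782°

R = 6378137 m. λ = x/R = 5.67819701°.
φ = 2·arctan(exp(y/R)) − 90° = 2·arctan(0.47253) − 90° = -39.41569884°.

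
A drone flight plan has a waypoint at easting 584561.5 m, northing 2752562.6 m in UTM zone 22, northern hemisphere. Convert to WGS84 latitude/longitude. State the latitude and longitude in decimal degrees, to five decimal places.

Zone 22N: λ₀ = -51°, k₀ = 0.9996, false easting 500000 m.
Meridian distance M = (N − FN)/k₀ = 2753664.1 m.
Inverse transverse Mercator on WGS84 gives φ = 24.88579972°, λ = -50.16279987°.

lat 24.88580°, lon -50.16280°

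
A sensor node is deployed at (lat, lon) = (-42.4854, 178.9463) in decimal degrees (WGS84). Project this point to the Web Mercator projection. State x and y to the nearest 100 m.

Web Mercator is spherical with R = a = 6378137 m.
x = R·λ = 6378137 × 3.123202119 = 19920210.995 m.
y = R·ln tan(π/4 + φ/2) = 6378137 × -0.820611038 = -5233969.627 m.

x 19920200 m, y -5234000 m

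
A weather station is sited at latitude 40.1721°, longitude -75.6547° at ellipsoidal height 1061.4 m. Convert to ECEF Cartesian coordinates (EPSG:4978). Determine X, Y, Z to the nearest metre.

X 1209394 m, Y -4729018 m, Z 4093290 m

WGS84: a = 6378137 m, e² = 0.006694380; N(φ) = a/√(1−e²sin²φ) = 6387039.614 m.
X = (N+h)·cosφ·cosλ = 1209394.194 m; Y = (N+h)·cosφ·sinλ = -4729017.872 m; Z = (N(1−e²)+h)·sinφ = 4093290.404 m.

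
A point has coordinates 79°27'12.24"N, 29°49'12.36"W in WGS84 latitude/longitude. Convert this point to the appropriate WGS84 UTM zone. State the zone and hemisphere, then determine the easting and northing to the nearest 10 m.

Zone 26N: E 442400 m, N 8821970 m

Longitude -29.8201° lies in the 6° band [-30°, -24°), giving zone 26; latitude is north of the equator, so 26N.
Zone 26 central meridian λ₀ = 6×26 − 183 = -27°; Δλ = -2.8201°.
Transverse Mercator on WGS84 with k₀ = 0.9996 gives E = 442397.356 m, N = 8821971.883 m.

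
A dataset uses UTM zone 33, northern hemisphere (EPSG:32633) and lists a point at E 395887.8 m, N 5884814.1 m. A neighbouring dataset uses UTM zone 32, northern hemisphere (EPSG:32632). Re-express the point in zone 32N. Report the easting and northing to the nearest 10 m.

UTM 33N → geographic: φ = 53.10260042°, λ = 13.44490017°.
UTM 32N (λ₀ = 9°) forward: E = 797507.956 m, N = 5892920.799 m.

E 797510 m, N 5892920 m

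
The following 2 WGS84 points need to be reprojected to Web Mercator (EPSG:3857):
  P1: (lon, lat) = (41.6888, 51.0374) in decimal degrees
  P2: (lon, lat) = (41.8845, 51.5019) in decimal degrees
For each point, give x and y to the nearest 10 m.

Web Mercator: x = R·λ, y = R·ln tan(π/4+φ/2), R = 6378137 m.
P1 (51.0374°, 41.6888°) → (4640775.988, 6627912.018) m.
P2 (51.5019°, 41.8845°) → (4662561.212, 6710558.853) m.

P1: x 4640780 m, y 6627910 m; P2: x 4662560 m, y 6710560 m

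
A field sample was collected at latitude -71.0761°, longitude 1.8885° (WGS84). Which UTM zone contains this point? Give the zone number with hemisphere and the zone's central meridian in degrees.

UTM zone = ⌊(λ + 180)/6⌋ + 1; 1.8885° ∈ [0°, 6°) → zone 31.
Hemisphere: S (φ < 0).
Central meridian λ₀ = 6×31 − 183 = 3°.

Zone 31S, central meridian 3°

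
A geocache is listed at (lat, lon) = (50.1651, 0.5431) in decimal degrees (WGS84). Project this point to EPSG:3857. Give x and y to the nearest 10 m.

Web Mercator is spherical with R = a = 6378137 m.
x = R·λ = 6378137 × 0.009478883 = 60457.615 m.
y = R·ln tan(π/4 + φ/2) = 6378137 × 1.015173788 = 6474917.499 m.

x 60460 m, y 6474920 m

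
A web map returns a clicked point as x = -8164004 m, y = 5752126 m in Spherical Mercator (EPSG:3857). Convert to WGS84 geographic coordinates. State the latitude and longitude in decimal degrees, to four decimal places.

lat 45.8236°, lon -73.3385°

R = 6378137 m. λ = x/R = -73.33849573°.
φ = 2·arctan(exp(y/R)) − 90° = 2·arctan(2.46416) − 90° = 45.82360051°.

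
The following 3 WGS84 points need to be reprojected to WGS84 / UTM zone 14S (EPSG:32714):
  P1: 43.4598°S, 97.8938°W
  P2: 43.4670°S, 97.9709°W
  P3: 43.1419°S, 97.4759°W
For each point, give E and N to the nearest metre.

P1: E 589490 m, N 5187529 m; P2: E 583242 m, N 5186809 m; P3: E 623942 m, N 5222300 m

UTM zone 14S: λ₀ = -99°, k₀ = 0.9996.
P1 (-43.4598°, -97.8938°) → (589489.615, 5187528.882) m.
P2 (-43.4670°, -97.9709°) → (583242.443, 5186809.217) m.
P3 (-43.1419°, -97.4759°) → (623941.599, 5222299.888) m.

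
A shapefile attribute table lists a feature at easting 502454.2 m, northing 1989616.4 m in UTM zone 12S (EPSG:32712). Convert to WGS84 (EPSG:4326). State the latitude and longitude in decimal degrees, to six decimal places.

lat -72.192300°, lon -110.928101°

Zone 12S: λ₀ = -111°, k₀ = 0.9996, false easting 500000 m, false northing 10000000 m.
Meridian distance M = (N − FN)/k₀ = -8013589.0 m.
Inverse transverse Mercator on WGS84 gives φ = -72.19229970°, λ = -110.92810141°.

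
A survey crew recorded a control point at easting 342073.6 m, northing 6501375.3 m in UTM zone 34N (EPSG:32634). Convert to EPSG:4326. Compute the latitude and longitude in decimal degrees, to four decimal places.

lat 58.6239°, lon 18.2803°

Zone 34N: λ₀ = 21°, k₀ = 0.9996, false easting 500000 m.
Meridian distance M = (N − FN)/k₀ = 6503976.9 m.
Inverse transverse Mercator on WGS84 gives φ = 58.62389982°, λ = 18.28030068°.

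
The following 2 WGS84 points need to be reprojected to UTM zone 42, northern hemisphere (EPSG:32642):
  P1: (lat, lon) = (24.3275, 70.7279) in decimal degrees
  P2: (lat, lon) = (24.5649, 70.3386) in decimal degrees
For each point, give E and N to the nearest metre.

P1: E 675317 m, N 2691575 m; P2: E 635558 m, N 2717430 m

UTM zone 42N: λ₀ = 69°, k₀ = 0.9996.
P1 (24.3275°, 70.7279°) → (675316.624, 2691575.364) m.
P2 (24.5649°, 70.3386°) → (635557.664, 2717429.532) m.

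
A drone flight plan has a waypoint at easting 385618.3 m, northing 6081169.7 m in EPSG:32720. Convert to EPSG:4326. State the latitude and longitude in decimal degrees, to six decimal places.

lat -35.406300°, lon -64.259700°

Zone 20S: λ₀ = -63°, k₀ = 0.9996, false easting 500000 m, false northing 10000000 m.
Meridian distance M = (N − FN)/k₀ = -3920398.5 m.
Inverse transverse Mercator on WGS84 gives φ = -35.40630028°, λ = -64.25970027°.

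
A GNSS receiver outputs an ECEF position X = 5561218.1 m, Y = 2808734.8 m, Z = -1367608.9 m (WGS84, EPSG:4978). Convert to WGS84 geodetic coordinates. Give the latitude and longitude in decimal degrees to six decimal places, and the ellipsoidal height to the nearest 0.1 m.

lat -12.461500°, lon 26.796400°, h 1447.2 m

λ = atan2(Y, X) = 26.79639971°; p = √(X²+Y²) = 6230259.9 m.
Bowring's method on WGS84 (a = 6378137 m, b = 6356752.314 m) gives φ = -12.46149974°, h = 1447.187 m.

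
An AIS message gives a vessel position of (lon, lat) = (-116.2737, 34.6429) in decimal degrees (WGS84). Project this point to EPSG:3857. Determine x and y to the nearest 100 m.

x -12943500 m, y 4115500 m

Web Mercator is spherical with R = a = 6378137 m.
x = R·λ = 6378137 × -2.029358898 = -12943529.077 m.
y = R·ln tan(π/4 + φ/2) = 6378137 × 0.645244521 = 4115457.952 m.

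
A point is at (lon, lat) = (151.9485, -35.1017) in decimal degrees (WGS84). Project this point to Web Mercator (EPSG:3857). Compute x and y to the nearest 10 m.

Web Mercator is spherical with R = a = 6378137 m.
x = R·λ = 6378137 × 2.652001618 = 16914829.647 m.
y = R·ln tan(π/4 + φ/2) = 6378137 × -0.655004803 = -4177710.371 m.

x 16914830 m, y -4177710 m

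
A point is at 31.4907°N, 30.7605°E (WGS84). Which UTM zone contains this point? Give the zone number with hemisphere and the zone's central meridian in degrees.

UTM zone = ⌊(λ + 180)/6⌋ + 1; 30.7605° ∈ [30°, 36°) → zone 36.
Hemisphere: N (φ ≥ 0).
Central meridian λ₀ = 6×36 − 183 = 33°.

Zone 36N, central meridian 33°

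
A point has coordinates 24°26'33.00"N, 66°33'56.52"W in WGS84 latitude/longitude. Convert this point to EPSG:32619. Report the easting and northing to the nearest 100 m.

E 746800 m, N 2705400 m

Zone 19 central meridian λ₀ = 6×19 − 183 = -69°; Δλ = +2.4343°.
Transverse Mercator on WGS84 with k₀ = 0.9996 gives E = 746790.468 m, N = 2705389.042 m.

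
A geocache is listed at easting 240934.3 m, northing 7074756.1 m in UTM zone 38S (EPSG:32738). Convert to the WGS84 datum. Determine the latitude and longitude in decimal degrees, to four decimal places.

lat -26.4239°, lon 42.4025°

Zone 38S: λ₀ = 45°, k₀ = 0.9996, false easting 500000 m, false northing 10000000 m.
Meridian distance M = (N − FN)/k₀ = -2926414.5 m.
Inverse transverse Mercator on WGS84 gives φ = -26.42390002°, λ = 42.40249970°.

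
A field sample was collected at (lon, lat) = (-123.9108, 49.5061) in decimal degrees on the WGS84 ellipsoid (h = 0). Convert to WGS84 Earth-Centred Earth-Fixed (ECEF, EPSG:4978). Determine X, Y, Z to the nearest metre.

X -2315176 m, Y -3443943 m, Z 4827297 m

WGS84: a = 6378137 m, e² = 0.006694380; N(φ) = a/√(1−e²sin²φ) = 6390519.476 m.
X = (N+h)·cosφ·cosλ = -2315175.971 m; Y = (N+h)·cosφ·sinλ = -3443942.850 m; Z = (N(1−e²)+h)·sinφ = 4827297.413 m.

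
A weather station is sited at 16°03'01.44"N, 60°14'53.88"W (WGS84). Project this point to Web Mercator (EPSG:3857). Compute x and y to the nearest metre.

x -6706810 m, y 1810560 m

Web Mercator is spherical with R = a = 6378137 m.
x = R·λ = 6378137 × -1.051531204 = -6706810.077 m.
y = R·ln tan(π/4 + φ/2) = 6378137 × 0.283869742 = 1810560.106 m.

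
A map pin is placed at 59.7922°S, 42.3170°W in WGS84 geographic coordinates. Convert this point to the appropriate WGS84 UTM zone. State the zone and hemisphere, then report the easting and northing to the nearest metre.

Zone 23S: E 650562 m, N 3368683 m

Longitude -42.3170° lies in the 6° band [-48°, -42°), giving zone 23; latitude is south of the equator, so 23S.
Zone 23 central meridian λ₀ = 6×23 − 183 = -45°; Δλ = +2.6830°.
Transverse Mercator on WGS84 with k₀ = 0.9996 gives E = 650561.856 m, N = 3368683.320 m.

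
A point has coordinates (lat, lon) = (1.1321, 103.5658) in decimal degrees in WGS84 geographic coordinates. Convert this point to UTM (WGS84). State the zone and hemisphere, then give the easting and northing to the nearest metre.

Longitude 103.5658° lies in the 6° band [102°, 108°), giving zone 48; latitude is north of the equator, so 48N.
Zone 48 central meridian λ₀ = 6×48 − 183 = 105°; Δλ = -1.4342°.
Transverse Mercator on WGS84 with k₀ = 0.9996 gives E = 340423.627 m, N = 125170.695 m.

Zone 48N: E 340424 m, N 125171 m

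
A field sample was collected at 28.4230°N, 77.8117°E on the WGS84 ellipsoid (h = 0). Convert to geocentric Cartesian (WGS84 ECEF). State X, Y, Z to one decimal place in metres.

X 1185163.8 m, Y 5487024.3 m, Z 3017814.5 m

WGS84: a = 6378137 m, e² = 0.006694380; N(φ) = a/√(1−e²sin²φ) = 6382979.181 m.
X = (N+h)·cosφ·cosλ = 1185163.8498 m; Y = (N+h)·cosφ·sinλ = 5487024.297 m; Z = (N(1−e²)+h)·sinφ = 3017814.545 m.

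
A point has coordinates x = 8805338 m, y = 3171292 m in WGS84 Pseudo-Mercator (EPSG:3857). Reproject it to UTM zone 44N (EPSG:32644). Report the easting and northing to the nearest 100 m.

Web Mercator inverse (R = 6378137 m) → φ = 27.38210206°, λ = 79.09969707°.
UTM 44N forward: E = 312082.496 m, N = 3030191.306 m.

E 312100 m, N 3030200 m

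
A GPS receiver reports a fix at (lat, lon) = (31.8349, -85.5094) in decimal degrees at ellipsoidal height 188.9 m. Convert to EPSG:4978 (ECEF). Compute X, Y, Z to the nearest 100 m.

WGS84: a = 6378137 m, e² = 0.006694380; N(φ) = a/√(1−e²sin²φ) = 6384085.158 m.
X = (N+h)·cosφ·cosλ = 424666.992 m; Y = (N+h)·cosφ·sinλ = -5407247.324 m; Z = (N(1−e²)+h)·sinφ = 3344991.754 m.

X 424700 m, Y -5407200 m, Z 3345000 m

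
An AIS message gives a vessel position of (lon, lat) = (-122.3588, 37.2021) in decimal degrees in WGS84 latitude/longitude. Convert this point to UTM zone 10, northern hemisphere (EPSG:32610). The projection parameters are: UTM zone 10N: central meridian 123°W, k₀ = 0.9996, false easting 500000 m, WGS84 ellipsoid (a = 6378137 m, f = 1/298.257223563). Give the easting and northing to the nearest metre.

E 556900 m, N 4117485 m

Zone 10 central meridian λ₀ = 6×10 − 183 = -123°; Δλ = +0.6412°.
Transverse Mercator on WGS84 with k₀ = 0.9996 gives E = 556900.426 m, N = 4117484.874 m.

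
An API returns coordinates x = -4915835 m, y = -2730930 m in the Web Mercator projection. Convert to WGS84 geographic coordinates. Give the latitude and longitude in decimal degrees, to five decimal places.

lat -23.81540°, lon -44.15970°

R = 6378137 m. λ = x/R = -44.15969715°.
φ = 2·arctan(exp(y/R)) − 90° = 2·arctan(0.65170) − 90° = -23.81540103°.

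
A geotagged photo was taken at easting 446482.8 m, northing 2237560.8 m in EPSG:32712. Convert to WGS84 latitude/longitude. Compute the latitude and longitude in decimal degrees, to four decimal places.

Zone 12S: λ₀ = -111°, k₀ = 0.9996, false easting 500000 m, false northing 10000000 m.
Meridian distance M = (N − FN)/k₀ = -7765545.4 m.
Inverse transverse Mercator on WGS84 gives φ = -69.96369972°, λ = -112.39970088°.

lat -69.9637°, lon -112.3997°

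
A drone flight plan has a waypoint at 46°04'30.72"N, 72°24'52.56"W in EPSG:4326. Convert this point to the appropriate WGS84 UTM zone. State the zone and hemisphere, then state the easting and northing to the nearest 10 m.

Zone 18N: E 699920 m, N 5105650 m

Longitude -72.4146° lies in the 6° band [-78°, -72°), giving zone 18; latitude is north of the equator, so 18N.
Zone 18 central meridian λ₀ = 6×18 − 183 = -75°; Δλ = +2.5854°.
Transverse Mercator on WGS84 with k₀ = 0.9996 gives E = 699919.664 m, N = 5105652.607 m.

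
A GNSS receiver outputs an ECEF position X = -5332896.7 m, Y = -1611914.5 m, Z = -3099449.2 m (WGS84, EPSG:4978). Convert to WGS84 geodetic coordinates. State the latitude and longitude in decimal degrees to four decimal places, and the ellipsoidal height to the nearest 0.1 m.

λ = atan2(Y, X) = -163.18210053°; p = √(X²+Y²) = 5571180.8 m.
Bowring's method on WGS84 (a = 6378137 m, b = 6356752.314 m) gives φ = -29.25250010°, h = 2251.818 m.

lat -29.2525°, lon -163.1821°, h 2251.8 m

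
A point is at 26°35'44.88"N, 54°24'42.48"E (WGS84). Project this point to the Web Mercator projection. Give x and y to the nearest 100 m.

Web Mercator is spherical with R = a = 6378137 m.
x = R·λ = 6378137 × 0.949665062 = 6057093.869 m.
y = R·ln tan(π/4 + φ/2) = 6378137 × 0.481811919 = 3073062.427 m.

x 6057100 m, y 3073100 m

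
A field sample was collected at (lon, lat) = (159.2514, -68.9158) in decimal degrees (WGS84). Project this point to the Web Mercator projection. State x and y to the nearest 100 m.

Web Mercator is spherical with R = a = 6378137 m.
x = R·λ = 6378137 × 2.779461268 = 17727784.756 m.
y = R·ln tan(π/4 + φ/2) = 6378137 × -1.681475562 = -10724681.498 m.

x 17727800 m, y -10724700 m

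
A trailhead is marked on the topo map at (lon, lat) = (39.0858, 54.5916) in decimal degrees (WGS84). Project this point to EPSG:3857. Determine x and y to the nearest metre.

Web Mercator is spherical with R = a = 6378137 m.
x = R·λ = 6378137 × 0.682175901 = 4351011.353 m.
y = R·ln tan(π/4 + φ/2) = 6378137 × 1.141870119 = 7283004.054 m.

x 4351011 m, y 7283004 m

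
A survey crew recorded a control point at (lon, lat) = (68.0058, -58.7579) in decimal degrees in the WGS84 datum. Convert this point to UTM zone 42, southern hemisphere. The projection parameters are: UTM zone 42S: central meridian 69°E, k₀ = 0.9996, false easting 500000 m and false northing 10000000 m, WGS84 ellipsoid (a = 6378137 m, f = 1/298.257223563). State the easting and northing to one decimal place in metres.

Zone 42 central meridian λ₀ = 6×42 − 183 = 69°; Δλ = -0.9942°.
Transverse Mercator on WGS84 with k₀ = 0.9996 gives E = 442481.801 m, N = 3486478.768 m.

E 442481.8 m, N 3486478.8 m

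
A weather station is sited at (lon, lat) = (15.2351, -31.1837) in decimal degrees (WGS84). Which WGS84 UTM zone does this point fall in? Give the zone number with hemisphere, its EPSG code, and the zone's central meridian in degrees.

Zone 33S (EPSG:32733), central meridian 15°

UTM zone = ⌊(λ + 180)/6⌋ + 1; 15.2351° ∈ [12°, 18°) → zone 33.
Hemisphere: S (φ < 0).
Central meridian λ₀ = 6×33 − 183 = 15°.
EPSG code: 32733.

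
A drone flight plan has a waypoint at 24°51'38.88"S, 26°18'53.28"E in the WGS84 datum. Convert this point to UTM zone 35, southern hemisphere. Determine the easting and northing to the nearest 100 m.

Zone 35 central meridian λ₀ = 6×35 − 183 = 27°; Δλ = -0.6852°.
Transverse Mercator on WGS84 with k₀ = 0.9996 gives E = 430777.895 m, N = 7250291.505 m.

E 430800 m, N 7250300 m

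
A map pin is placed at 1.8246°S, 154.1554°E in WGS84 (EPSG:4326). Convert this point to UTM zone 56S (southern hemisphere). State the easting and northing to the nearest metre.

Zone 56 central meridian λ₀ = 6×56 − 183 = 153°; Δλ = +1.1554°.
Transverse Mercator on WGS84 with k₀ = 0.9996 gives E = 628511.094 m, N = 9798284.933 m.

E 628511 m, N 9798285 m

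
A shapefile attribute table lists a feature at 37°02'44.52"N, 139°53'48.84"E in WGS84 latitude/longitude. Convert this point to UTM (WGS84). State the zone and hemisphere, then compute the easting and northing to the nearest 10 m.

Zone 54N: E 401910 m, N 4100510 m

Longitude 139.8969° lies in the 6° band [138°, 144°), giving zone 54; latitude is north of the equator, so 54N.
Zone 54 central meridian λ₀ = 6×54 − 183 = 141°; Δλ = -1.1031°.
Transverse Mercator on WGS84 with k₀ = 0.9996 gives E = 401907.594 m, N = 4100510.959 m.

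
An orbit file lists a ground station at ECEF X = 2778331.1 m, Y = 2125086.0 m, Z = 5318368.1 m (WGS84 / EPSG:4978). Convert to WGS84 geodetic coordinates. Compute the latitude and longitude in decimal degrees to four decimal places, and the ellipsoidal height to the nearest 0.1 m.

λ = atan2(Y, X) = 37.41160050°; p = √(X²+Y²) = 3497872.8 m.
Bowring's method on WGS84 (a = 6378137 m, b = 6356752.314 m) gives φ = 56.84359984°, h = 2357.461 m.

lat 56.8436°, lon 37.4116°, h 2357.5 m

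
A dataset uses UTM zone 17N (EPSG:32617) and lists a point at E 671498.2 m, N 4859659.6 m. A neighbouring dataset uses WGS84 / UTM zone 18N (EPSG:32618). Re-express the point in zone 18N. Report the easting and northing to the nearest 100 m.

UTM 17N → geographic: φ = 43.87010007°, λ = -78.86559952°.
UTM 18N (λ₀ = -75°) forward: E = 189394.056 m, N = 4864712.413 m.

E 189400 m, N 4864700 m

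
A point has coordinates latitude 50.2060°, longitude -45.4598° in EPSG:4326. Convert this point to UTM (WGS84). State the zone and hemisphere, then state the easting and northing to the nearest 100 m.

Longitude -45.4598° lies in the 6° band [-48°, -42°), giving zone 23; latitude is north of the equator, so 23N.
Zone 23 central meridian λ₀ = 6×23 − 183 = -45°; Δλ = -0.4598°.
Transverse Mercator on WGS84 with k₀ = 0.9996 gives E = 467188.560 m, N = 5561636.293 m.

Zone 23N: E 467200 m, N 5561600 m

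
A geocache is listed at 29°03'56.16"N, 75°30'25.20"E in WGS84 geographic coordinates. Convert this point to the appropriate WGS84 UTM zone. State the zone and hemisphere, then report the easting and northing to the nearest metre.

Zone 43N: E 549351 m, N 3215360 m

Longitude 75.5070° lies in the 6° band [72°, 78°), giving zone 43; latitude is north of the equator, so 43N.
Zone 43 central meridian λ₀ = 6×43 − 183 = 75°; Δλ = +0.5070°.
Transverse Mercator on WGS84 with k₀ = 0.9996 gives E = 549350.897 m, N = 3215359.647 m.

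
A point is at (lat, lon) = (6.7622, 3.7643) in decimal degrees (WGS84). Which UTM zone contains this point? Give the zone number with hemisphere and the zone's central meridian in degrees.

Zone 31N, central meridian 3°

UTM zone = ⌊(λ + 180)/6⌋ + 1; 3.7643° ∈ [0°, 6°) → zone 31.
Hemisphere: N (φ ≥ 0).
Central meridian λ₀ = 6×31 − 183 = 3°.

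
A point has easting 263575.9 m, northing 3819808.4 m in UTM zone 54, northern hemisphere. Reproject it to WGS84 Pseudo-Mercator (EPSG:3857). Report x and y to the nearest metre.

Unproject from UTM 54N (λ₀ = 141°) → φ = 34.49279966°, λ = 138.42519984°.
Web Mercator (R = 6378137 m): x = 15409422.759 m, y = 4095166.491 m.

x 15409423 m, y 4095166 m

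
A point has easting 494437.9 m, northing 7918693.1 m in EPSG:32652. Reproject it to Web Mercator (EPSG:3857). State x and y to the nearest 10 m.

Unproject from UTM 52N (λ₀ = 129°) → φ = 71.37020010°, λ = 128.84399928°.
Web Mercator (R = 6378137 m): x = 14342848.391 m, y = 11530055.964 m.

x 14342850 m, y 11530060 m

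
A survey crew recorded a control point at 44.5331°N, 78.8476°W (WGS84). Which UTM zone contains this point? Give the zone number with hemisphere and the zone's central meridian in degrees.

UTM zone = ⌊(λ + 180)/6⌋ + 1; -78.8476° ∈ [-84°, -78°) → zone 17.
Hemisphere: N (φ ≥ 0).
Central meridian λ₀ = 6×17 − 183 = -81°.

Zone 17N, central meridian -81°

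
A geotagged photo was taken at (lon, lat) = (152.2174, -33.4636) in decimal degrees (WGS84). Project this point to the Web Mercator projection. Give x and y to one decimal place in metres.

x 16944763.5 m, y -3957002.0 m

Web Mercator is spherical with R = a = 6378137 m.
x = R·λ = 6378137 × 2.656694809 = 16944763.458 m.
y = R·ln tan(π/4 + φ/2) = 6378137 × -0.620400914 = -3957002.025 m.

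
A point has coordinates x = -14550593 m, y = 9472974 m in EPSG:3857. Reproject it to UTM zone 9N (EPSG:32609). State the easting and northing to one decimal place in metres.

E 417799.0 m, N 7151722.5 m

Web Mercator inverse (R = 6378137 m) → φ = 64.48100126°, λ = -130.71020085°.
UTM 9N forward: E = 417798.966 m, N = 7151722.463 m.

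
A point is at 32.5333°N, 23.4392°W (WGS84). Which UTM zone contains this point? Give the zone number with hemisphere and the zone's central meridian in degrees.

Zone 27N, central meridian -21°

UTM zone = ⌊(λ + 180)/6⌋ + 1; -23.4392° ∈ [-24°, -18°) → zone 27.
Hemisphere: N (φ ≥ 0).
Central meridian λ₀ = 6×27 − 183 = -21°.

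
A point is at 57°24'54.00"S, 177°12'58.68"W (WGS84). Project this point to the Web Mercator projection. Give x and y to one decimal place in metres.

Web Mercator is spherical with R = a = 6378137 m.
x = R·λ = 6378137 × -3.093007923 = -19727628.276 m.
y = R·ln tan(π/4 + φ/2) = 6378137 × -1.230048586 = -7845418.399 m.

x -19727628.3 m, y -7845418.4 m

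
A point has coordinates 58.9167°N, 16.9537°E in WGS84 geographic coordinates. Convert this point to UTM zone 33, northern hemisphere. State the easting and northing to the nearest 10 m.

Zone 33 central meridian λ₀ = 6×33 − 183 = 15°; Δλ = +1.9537°.
Transverse Mercator on WGS84 with k₀ = 0.9996 gives E = 612505.389 m, N = 6532419.542 m.

E 612510 m, N 6532420 m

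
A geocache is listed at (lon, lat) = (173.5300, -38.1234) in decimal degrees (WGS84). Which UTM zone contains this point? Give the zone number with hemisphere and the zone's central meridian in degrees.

Zone 59S, central meridian 171°

UTM zone = ⌊(λ + 180)/6⌋ + 1; 173.5300° ∈ [168°, 174°) → zone 59.
Hemisphere: S (φ < 0).
Central meridian λ₀ = 6×59 − 183 = 171°.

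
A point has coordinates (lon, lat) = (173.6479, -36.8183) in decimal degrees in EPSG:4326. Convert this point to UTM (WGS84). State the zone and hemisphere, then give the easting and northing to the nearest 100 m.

Zone 59S: E 736200 m, N 5922000 m

Longitude 173.6479° lies in the 6° band [168°, 174°), giving zone 59; latitude is south of the equator, so 59S.
Zone 59 central meridian λ₀ = 6×59 − 183 = 171°; Δλ = +2.6479°.
Transverse Mercator on WGS84 with k₀ = 0.9996 gives E = 736183.044 m, N = 5922011.956 m.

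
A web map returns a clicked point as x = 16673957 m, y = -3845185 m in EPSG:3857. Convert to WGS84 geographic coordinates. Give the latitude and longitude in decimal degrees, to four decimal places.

R = 6378137 m. λ = x/R = 149.78470420°.
φ = 2·arctan(exp(y/R)) − 90° = 2·arctan(0.54724) − 90° = -32.62160204°.

lat -32.6216°, lon 149.7847°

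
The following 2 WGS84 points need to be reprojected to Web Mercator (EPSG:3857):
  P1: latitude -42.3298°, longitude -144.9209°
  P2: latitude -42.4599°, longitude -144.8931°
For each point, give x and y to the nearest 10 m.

P1: x -16132520 m, y -5210510 m; P2: x -16129430 m, y -5230120 m

Web Mercator: x = R·λ, y = R·ln tan(π/4+φ/2), R = 6378137 m.
P1 (-42.3298°, -144.9209°) → (-16132520.793, -5210510.625) m.
P2 (-42.4599°, -144.8931°) → (-16129426.111, -5230121.135) m.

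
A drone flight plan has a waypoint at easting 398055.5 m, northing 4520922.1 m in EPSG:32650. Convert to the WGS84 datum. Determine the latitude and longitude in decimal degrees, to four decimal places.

Zone 50N: λ₀ = 117°, k₀ = 0.9996, false easting 500000 m.
Meridian distance M = (N − FN)/k₀ = 4522731.2 m.
Inverse transverse Mercator on WGS84 gives φ = 40.83299975°, λ = 115.79090001°.

lat 40.8330°, lon 115.7909°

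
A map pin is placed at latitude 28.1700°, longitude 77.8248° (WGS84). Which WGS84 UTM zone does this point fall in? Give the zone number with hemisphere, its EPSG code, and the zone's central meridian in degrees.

Zone 43N (EPSG:32643), central meridian 75°

UTM zone = ⌊(λ + 180)/6⌋ + 1; 77.8248° ∈ [72°, 78°) → zone 43.
Hemisphere: N (φ ≥ 0).
Central meridian λ₀ = 6×43 − 183 = 75°.
EPSG code: 32643.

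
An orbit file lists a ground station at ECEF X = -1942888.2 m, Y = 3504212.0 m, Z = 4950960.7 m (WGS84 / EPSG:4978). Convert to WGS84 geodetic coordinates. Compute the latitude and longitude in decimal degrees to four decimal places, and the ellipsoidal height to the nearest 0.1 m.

lat 51.2049°, lon 119.0059°, h 3980.5 m

λ = atan2(Y, X) = 119.00590033°; p = √(X²+Y²) = 4006783.8 m.
Bowring's method on WGS84 (a = 6378137 m, b = 6356752.314 m) gives φ = 51.20489985°, h = 3980.451 m.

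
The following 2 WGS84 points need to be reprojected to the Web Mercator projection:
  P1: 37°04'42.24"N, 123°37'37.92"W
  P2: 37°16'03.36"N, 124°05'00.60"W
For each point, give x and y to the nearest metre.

Web Mercator: x = R·λ, y = R·ln tan(π/4+φ/2), R = 6378137 m.
P1 (37.0784°, -123.6272°) → (-13762116.952, 4450040.377) m.
P2 (37.2676°, -124.0835°) → (-13812912.036, 4476472.705) m.

P1: x -13762117 m, y 4450040 m; P2: x -13812912 m, y 4476473 m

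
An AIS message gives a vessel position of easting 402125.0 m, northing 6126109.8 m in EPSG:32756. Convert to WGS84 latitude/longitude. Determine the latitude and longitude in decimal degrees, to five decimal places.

Zone 56S: λ₀ = 153°, k₀ = 0.9996, false easting 500000 m, false northing 10000000 m.
Meridian distance M = (N − FN)/k₀ = -3875440.4 m.
Inverse transverse Mercator on WGS84 gives φ = -35.00289993°, λ = 151.92740047°.

lat -35.00290°, lon 151.92740°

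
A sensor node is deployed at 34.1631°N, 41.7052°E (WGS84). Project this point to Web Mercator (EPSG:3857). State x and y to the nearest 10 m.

Web Mercator is spherical with R = a = 6378137 m.
x = R·λ = 6378137 × 0.727893055 = 4642601.627 m.
y = R·ln tan(π/4 + φ/2) = 6378137 × 0.635095084 = 4050723.453 m.

x 4642600 m, y 4050720 m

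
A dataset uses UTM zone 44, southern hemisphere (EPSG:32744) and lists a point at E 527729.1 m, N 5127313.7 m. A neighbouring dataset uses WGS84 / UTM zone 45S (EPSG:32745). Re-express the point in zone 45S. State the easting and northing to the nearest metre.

E 46714 m, N 5111808 m

UTM 44S → geographic: φ = -44.00680042°, λ = 81.34590046°.
UTM 45S (λ₀ = 87°) forward: E = 46713.615 m, N = 5111807.526 m.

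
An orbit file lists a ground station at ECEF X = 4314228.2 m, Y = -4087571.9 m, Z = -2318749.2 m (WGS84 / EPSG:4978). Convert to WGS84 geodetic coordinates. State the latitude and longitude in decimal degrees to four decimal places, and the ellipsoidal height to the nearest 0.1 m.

λ = atan2(Y, X) = -43.45470015°; p = √(X²+Y²) = 5943131.2 m.
Bowring's method on WGS84 (a = 6378137 m, b = 6356752.314 m) gives φ = -21.44410000°, h = 4152.455 m.

lat -21.4441°, lon -43.4547°, h 4152.5 m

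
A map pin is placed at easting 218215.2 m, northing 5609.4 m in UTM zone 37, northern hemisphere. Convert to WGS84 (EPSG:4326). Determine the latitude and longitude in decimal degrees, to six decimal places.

lat 0.050700°, lon 36.468500°

Zone 37N: λ₀ = 39°, k₀ = 0.9996, false easting 500000 m.
Meridian distance M = (N − FN)/k₀ = 5611.6 m.
Inverse transverse Mercator on WGS84 gives φ = 0.05070014°, λ = 36.46849976°.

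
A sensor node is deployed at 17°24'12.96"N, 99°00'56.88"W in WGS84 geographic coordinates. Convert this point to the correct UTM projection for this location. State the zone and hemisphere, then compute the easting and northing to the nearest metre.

Longitude -99.0158° lies in the 6° band [-102°, -96°), giving zone 14; latitude is north of the equator, so 14N.
Zone 14 central meridian λ₀ = 6×14 − 183 = -99°; Δλ = -0.0158°.
Transverse Mercator on WGS84 with k₀ = 0.9996 gives E = 498321.838 m, N = 1924204.240 m.

Zone 14N: E 498322 m, N 1924204 m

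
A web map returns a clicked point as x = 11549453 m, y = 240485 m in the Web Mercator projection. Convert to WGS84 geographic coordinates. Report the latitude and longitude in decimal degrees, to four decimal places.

R = 6378137 m. λ = x/R = 103.75050153°.
φ = 2·arctan(exp(y/R)) − 90° = 2·arctan(1.03842) − 90° = 2.15980183°.

lat 2.1598°, lon 103.7505°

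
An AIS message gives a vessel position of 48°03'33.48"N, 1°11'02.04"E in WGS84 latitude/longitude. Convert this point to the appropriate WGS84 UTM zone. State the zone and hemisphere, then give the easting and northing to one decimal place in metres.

Longitude 1.1839° lies in the 6° band [0°, 6°), giving zone 31; latitude is north of the equator, so 31N.
Zone 31 central meridian λ₀ = 6×31 − 183 = 3°; Δλ = -1.8161°.
Transverse Mercator on WGS84 with k₀ = 0.9996 gives E = 364684.820 m, N = 5324486.648 m.

Zone 31N: E 364684.8 m, N 5324486.6 m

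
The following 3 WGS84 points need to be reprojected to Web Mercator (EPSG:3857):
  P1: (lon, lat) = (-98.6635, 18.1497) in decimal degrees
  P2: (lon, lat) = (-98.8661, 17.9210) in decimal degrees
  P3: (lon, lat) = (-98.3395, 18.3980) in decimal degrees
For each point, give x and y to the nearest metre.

Web Mercator: x = R·λ, y = R·ln tan(π/4+φ/2), R = 6378137 m.
P1 (18.1497°, -98.6635°) → (-10983170.580, 2055078.128) m.
P2 (17.9210°, -98.8661°) → (-11005723.909, 2028303.802) m.
P3 (18.3980°, -98.3395°) → (-10947103.065, 2084186.771) m.

P1: x -10983171 m, y 2055078 m; P2: x -11005724 m, y 2028304 m; P3: x -10947103 m, y 2084187 m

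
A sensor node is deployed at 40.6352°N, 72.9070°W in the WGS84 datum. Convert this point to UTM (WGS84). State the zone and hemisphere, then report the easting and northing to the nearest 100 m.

Zone 18N: E 677000 m, N 4500400 m

Longitude -72.9070° lies in the 6° band [-78°, -72°), giving zone 18; latitude is north of the equator, so 18N.
Zone 18 central meridian λ₀ = 6×18 − 183 = -75°; Δλ = +2.0930°.
Transverse Mercator on WGS84 with k₀ = 0.9996 gives E = 676997.488 m, N = 4500367.948 m.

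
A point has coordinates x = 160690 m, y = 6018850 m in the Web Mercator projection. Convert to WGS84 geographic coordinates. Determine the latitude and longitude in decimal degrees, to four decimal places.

lat 47.4683°, lon 1.4435°

R = 6378137 m. λ = x/R = 1.44350283°.
φ = 2·arctan(exp(y/R)) − 90° = 2·arctan(2.56939) − 90° = 47.46829776°.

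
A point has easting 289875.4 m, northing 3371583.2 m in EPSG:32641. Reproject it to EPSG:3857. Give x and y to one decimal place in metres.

Unproject from UTM 41N (λ₀ = 63°) → φ = 30.45810028°, λ = 60.81149993°.
Web Mercator (R = 6378137 m): x = 6769505.207 m, y = 3562571.323 m.

x 6769505.2 m, y 3562571.3 m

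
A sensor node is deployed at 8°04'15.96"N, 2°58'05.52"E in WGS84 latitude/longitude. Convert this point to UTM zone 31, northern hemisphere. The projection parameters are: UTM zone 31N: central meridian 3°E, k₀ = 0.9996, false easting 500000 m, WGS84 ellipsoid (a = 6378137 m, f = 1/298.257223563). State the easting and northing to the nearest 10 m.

Zone 31 central meridian λ₀ = 6×31 − 183 = 3°; Δλ = -0.0318°.
Transverse Mercator on WGS84 with k₀ = 0.9996 gives E = 496496.275 m, N = 892158.216 m.

E 496500 m, N 892160 m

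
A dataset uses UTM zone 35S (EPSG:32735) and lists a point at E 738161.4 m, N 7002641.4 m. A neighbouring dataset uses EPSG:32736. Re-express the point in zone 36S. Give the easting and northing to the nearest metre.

E 143103 m, N 6999809 m

UTM 35S → geographic: φ = -27.07809962°, λ = 29.40169988°.
UTM 36S (λ₀ = 33°) forward: E = 143102.609 m, N = 6999808.605 m.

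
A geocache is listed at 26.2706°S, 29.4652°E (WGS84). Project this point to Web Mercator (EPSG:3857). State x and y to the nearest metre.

x 3280051 m, y -3032635 m

Web Mercator is spherical with R = a = 6378137 m.
x = R·λ = 6378137 × 0.514264755 = 3280051.060 m.
y = R·ln tan(π/4 + φ/2) = 6378137 × -0.475473433 = -3032634.697 m.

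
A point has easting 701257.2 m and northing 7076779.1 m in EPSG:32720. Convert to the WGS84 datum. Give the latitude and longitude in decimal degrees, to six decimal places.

Zone 20S: λ₀ = -63°, k₀ = 0.9996, false easting 500000 m, false northing 10000000 m.
Meridian distance M = (N − FN)/k₀ = -2924390.7 m.
Inverse transverse Mercator on WGS84 gives φ = -26.41500042°, λ = -60.98210003°.

lat -26.415000°, lon -60.982100°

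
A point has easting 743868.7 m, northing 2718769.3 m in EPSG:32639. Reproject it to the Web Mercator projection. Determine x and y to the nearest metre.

Unproject from UTM 39N (λ₀ = 51°) → φ = 24.56370031°, λ = 53.40780033°.
Web Mercator (R = 6378137 m): x = 5945329.137 m, y = 2822249.443 m.

x 5945329 m, y 2822249 m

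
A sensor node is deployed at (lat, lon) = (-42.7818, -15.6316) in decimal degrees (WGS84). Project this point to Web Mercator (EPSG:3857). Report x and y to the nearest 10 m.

x -1740100 m, y -5278820 m

Web Mercator is spherical with R = a = 6378137 m.
x = R·λ = 6378137 × -0.272822887 = -1740101.752 m.
y = R·ln tan(π/4 + φ/2) = 6378137 × -0.827642670 = -5278818.336 m.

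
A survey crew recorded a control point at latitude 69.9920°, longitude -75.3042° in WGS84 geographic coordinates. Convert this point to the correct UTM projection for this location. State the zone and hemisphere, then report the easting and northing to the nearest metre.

Zone 18N: E 488384 m, N 7765010 m

Longitude -75.3042° lies in the 6° band [-78°, -72°), giving zone 18; latitude is north of the equator, so 18N.
Zone 18 central meridian λ₀ = 6×18 − 183 = -75°; Δλ = -0.3042°.
Transverse Mercator on WGS84 with k₀ = 0.9996 gives E = 488383.892 m, N = 7765009.972 m.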